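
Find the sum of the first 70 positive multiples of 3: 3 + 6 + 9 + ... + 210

Factor out 3: = 3(1 + 2 + ... + 70) = 3 × n(n+1)/2
= 3 × 70×71/2
= 3 × 2485
= 7455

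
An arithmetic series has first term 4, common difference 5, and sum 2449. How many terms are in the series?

Using S = n/2 × [2a + (n-1)d]
2449 = n/2 × [2(4) + (n-1)(5)]
2449 = n/2 × [8 + 5n - 5]
4898 = n × [3 + 5n]
5n² + (3)n - 4898 = 0
Discriminant: Δ = (3)² - 4(5)(-4898) = 9 + 97960 = 97969
√Δ = 313
n = [-(3) + √Δ] / (2·5) = (-3 + 313) / 10 = 310 / 10 = 31
(The negative root is discarded since n must be a positive integer.)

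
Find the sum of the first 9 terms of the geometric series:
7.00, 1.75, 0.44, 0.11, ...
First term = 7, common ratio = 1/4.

Sₙ = a(1 - rⁿ) / (1 - r)
S_9 = 7(1 - (1/4)^9) / (1 - (1/4))
S_9 = 7(1 - (1/262144)) / (3/4)
S_9 = 611667/65536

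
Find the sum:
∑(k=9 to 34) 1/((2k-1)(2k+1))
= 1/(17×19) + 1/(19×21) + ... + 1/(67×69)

Partial fractions: 1/((2k-1)(2k+1)) = (1/2)[1/(2k-1) - 1/(2k+1)]
The series telescopes:
= (1/2)[1/17 - 1/69]
= 26/1173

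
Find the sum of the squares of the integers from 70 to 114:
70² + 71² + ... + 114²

Use ∑_{k=1}^{n} k² = n(n+1)(2n+1)/6, then subtract the first 69 terms.
∑_{k=1}^{114} k² = 114×115×229/6 = 500365
∑_{k=1}^{69} k² = 69×70×139/6 = 111895
∑_{k=70}^{114} k² = 500365 - 111895 = 388470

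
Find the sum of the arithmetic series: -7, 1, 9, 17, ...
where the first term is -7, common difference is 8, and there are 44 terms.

Sₙ = n/2 × (first + last)
Last term = a + (n-1)d = -7 + (44-1)×8 = 337
S_44 = 44/2 × (-7 + 337)
S_44 = 44/2 × 330 = 7260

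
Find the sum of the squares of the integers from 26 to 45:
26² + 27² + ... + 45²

Use ∑_{k=1}^{n} k² = n(n+1)(2n+1)/6, then subtract the first 25 terms.
∑_{k=1}^{45} k² = 45×46×91/6 = 31395
∑_{k=1}^{25} k² = 25×26×51/6 = 5525
∑_{k=26}^{45} k² = 31395 - 5525 = 25870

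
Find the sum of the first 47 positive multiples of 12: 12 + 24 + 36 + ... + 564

Factor out 12: = 12(1 + 2 + ... + 47) = 12 × n(n+1)/2
= 12 × 47×48/2
= 12 × 1128
= 13536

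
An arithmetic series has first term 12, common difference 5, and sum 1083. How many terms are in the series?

Using S = n/2 × [2a + (n-1)d]
1083 = n/2 × [2(12) + (n-1)(5)]
1083 = n/2 × [24 + 5n - 5]
2166 = n × [19 + 5n]
5n² + (19)n - 2166 = 0
Discriminant: Δ = (19)² - 4(5)(-2166) = 361 + 43320 = 43681
√Δ = 209
n = [-(19) + √Δ] / (2·5) = (-19 + 209) / 10 = 190 / 10 = 19
(The negative root is discarded since n must be a positive integer.)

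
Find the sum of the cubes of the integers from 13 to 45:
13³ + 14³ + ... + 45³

Use ∑_{k=1}^{n} k³ = [n(n+1)/2]², then subtract the first 12 terms.
∑_{k=1}^{45} k³ = [45×46/2]² = 1035² = 1071225
∑_{k=1}^{12} k³ = [12×13/2]² = 78² = 6084
∑_{k=13}^{45} k³ = 1071225 - 6084 = 1065141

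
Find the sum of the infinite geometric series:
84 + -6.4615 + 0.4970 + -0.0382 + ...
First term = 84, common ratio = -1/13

For |r| < 1, S = a / (1 - r)
S = 84 / (1 - (-1/13))
S = 84 / (14/13)
S = 78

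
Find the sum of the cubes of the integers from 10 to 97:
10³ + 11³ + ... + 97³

Use ∑_{k=1}^{n} k³ = [n(n+1)/2]², then subtract the first 9 terms.
∑_{k=1}^{97} k³ = [97×98/2]² = 4753² = 22591009
∑_{k=1}^{9} k³ = [9×10/2]² = 45² = 2025
∑_{k=10}^{97} k³ = 22591009 - 2025 = 22588984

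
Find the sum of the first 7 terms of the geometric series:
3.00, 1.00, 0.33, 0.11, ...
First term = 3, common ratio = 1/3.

Sₙ = a(1 - rⁿ) / (1 - r)
S_7 = 3(1 - (1/3)^7) / (1 - (1/3))
S_7 = 3(1 - (1/2187)) / (2/3)
S_7 = 1093/243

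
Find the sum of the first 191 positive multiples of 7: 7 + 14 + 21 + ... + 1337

Factor out 7: = 7(1 + 2 + ... + 191) = 7 × n(n+1)/2
= 7 × 191×192/2
= 7 × 18336
= 128352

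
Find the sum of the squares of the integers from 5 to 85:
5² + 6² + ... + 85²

Use ∑_{k=1}^{n} k² = n(n+1)(2n+1)/6, then subtract the first 4 terms.
∑_{k=1}^{85} k² = 85×86×171/6 = 208335
∑_{k=1}^{4} k² = 4×5×9/6 = 30
∑_{k=5}^{85} k² = 208335 - 30 = 208305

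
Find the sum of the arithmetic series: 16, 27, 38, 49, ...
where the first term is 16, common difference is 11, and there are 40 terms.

Sₙ = n/2 × (first + last)
Last term = a + (n-1)d = 16 + (40-1)×11 = 445
S_40 = 40/2 × (16 + 445)
S_40 = 40/2 × 461 = 9220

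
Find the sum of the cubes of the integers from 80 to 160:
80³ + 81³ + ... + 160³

Use ∑_{k=1}^{n} k³ = [n(n+1)/2]², then subtract the first 79 terms.
∑_{k=1}^{160} k³ = [160×161/2]² = 12880² = 165894400
∑_{k=1}^{79} k³ = [79×80/2]² = 3160² = 9985600
∑_{k=80}^{160} k³ = 165894400 - 9985600 = 155908800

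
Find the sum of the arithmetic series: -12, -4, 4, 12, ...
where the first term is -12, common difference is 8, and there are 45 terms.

Sₙ = n/2 × (first + last)
Last term = a + (n-1)d = -12 + (45-1)×8 = 340
S_45 = 45/2 × (-12 + 340)
S_45 = 45/2 × 328 = 7380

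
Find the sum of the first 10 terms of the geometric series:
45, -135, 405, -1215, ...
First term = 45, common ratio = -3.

Sₙ = a(1 - rⁿ) / (1 - r)
S_10 = 45(1 - (-3)^10) / (1 - (-3))
S_10 = 45(1 - 59049) / (4)
S_10 = -664290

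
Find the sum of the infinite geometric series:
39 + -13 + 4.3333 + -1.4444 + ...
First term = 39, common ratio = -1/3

For |r| < 1, S = a / (1 - r)
S = 39 / (1 - (-1/3))
S = 39 / (4/3)
S = 117/4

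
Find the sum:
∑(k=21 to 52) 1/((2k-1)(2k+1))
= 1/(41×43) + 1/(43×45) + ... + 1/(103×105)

Partial fractions: 1/((2k-1)(2k+1)) = (1/2)[1/(2k-1) - 1/(2k+1)]
The series telescopes:
= (1/2)[1/41 - 1/105]
= 32/4305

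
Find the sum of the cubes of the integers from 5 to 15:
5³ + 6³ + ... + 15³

Use ∑_{k=1}^{n} k³ = [n(n+1)/2]², then subtract the first 4 terms.
∑_{k=1}^{15} k³ = [15×16/2]² = 120² = 14400
∑_{k=1}^{4} k³ = [4×5/2]² = 10² = 100
∑_{k=5}^{15} k³ = 14400 - 100 = 14300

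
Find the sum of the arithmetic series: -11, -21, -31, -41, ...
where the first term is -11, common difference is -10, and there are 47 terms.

Sₙ = n/2 × (first + last)
Last term = a + (n-1)d = -11 + (47-1)×(-10) = -471
S_47 = 47/2 × (-11 + (-471))
S_47 = 47/2 × (-482) = -11327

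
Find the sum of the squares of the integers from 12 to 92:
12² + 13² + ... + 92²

Use ∑_{k=1}^{n} k² = n(n+1)(2n+1)/6, then subtract the first 11 terms.
∑_{k=1}^{92} k² = 92×93×185/6 = 263810
∑_{k=1}^{11} k² = 11×12×23/6 = 506
∑_{k=12}^{92} k² = 263810 - 506 = 263304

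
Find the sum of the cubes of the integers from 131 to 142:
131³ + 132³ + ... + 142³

Use ∑_{k=1}^{n} k³ = [n(n+1)/2]², then subtract the first 130 terms.
∑_{k=1}^{142} k³ = [142×143/2]² = 10153² = 103083409
∑_{k=1}^{130} k³ = [130×131/2]² = 8515² = 72505225
∑_{k=131}^{142} k³ = 103083409 - 72505225 = 30578184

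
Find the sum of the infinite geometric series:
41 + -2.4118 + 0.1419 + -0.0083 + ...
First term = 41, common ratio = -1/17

For |r| < 1, S = a / (1 - r)
S = 41 / (1 - (-1/17))
S = 41 / (18/17)
S = 697/18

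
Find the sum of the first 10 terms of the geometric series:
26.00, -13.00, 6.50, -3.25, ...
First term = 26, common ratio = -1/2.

Sₙ = a(1 - rⁿ) / (1 - r)
S_10 = 26(1 - (-1/2)^10) / (1 - (-1/2))
S_10 = 26(1 - (1/1024)) / (3/2)
S_10 = 4433/256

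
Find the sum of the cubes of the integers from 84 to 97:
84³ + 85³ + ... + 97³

Use ∑_{k=1}^{n} k³ = [n(n+1)/2]², then subtract the first 83 terms.
∑_{k=1}^{97} k³ = [97×98/2]² = 4753² = 22591009
∑_{k=1}^{83} k³ = [83×84/2]² = 3486² = 12152196
∑_{k=84}^{97} k³ = 22591009 - 12152196 = 10438813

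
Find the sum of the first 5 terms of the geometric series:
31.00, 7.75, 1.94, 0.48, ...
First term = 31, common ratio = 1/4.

Sₙ = a(1 - rⁿ) / (1 - r)
S_5 = 31(1 - (1/4)^5) / (1 - (1/4))
S_5 = 31(1 - (1/1024)) / (3/4)
S_5 = 10571/256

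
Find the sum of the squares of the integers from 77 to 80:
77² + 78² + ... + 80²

Use ∑_{k=1}^{n} k² = n(n+1)(2n+1)/6, then subtract the first 76 terms.
∑_{k=1}^{80} k² = 80×81×161/6 = 173880
∑_{k=1}^{76} k² = 76×77×153/6 = 149226
∑_{k=77}^{80} k² = 173880 - 149226 = 24654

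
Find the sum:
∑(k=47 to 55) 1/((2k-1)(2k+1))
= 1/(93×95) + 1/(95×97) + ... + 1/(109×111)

Partial fractions: 1/((2k-1)(2k+1)) = (1/2)[1/(2k-1) - 1/(2k+1)]
The series telescopes:
= (1/2)[1/93 - 1/111]
= 1/1147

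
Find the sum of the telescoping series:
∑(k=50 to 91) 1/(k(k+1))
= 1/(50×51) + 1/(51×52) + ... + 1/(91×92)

Partial fractions: 1/(k(k+1)) = 1/k - 1/(k+1)
The series telescopes:
= (1/50 - 1/51) + (1/51 - 1/52) + ... + (1/91 - 1/92)
= 1/50 - 1/92
= 21/2300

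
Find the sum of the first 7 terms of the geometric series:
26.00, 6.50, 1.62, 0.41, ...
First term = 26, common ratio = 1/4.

Sₙ = a(1 - rⁿ) / (1 - r)
S_7 = 26(1 - (1/4)^7) / (1 - (1/4))
S_7 = 26(1 - (1/16384)) / (3/4)
S_7 = 70993/2048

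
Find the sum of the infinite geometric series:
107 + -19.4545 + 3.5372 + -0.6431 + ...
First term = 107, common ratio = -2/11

For |r| < 1, S = a / (1 - r)
S = 107 / (1 - (-2/11))
S = 107 / (13/11)
S = 1177/13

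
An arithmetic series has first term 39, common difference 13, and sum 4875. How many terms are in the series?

Using S = n/2 × [2a + (n-1)d]
4875 = n/2 × [2(39) + (n-1)(13)]
4875 = n/2 × [78 + 13n - 13]
9750 = n × [65 + 13n]
13n² + (65)n - 9750 = 0
Discriminant: Δ = (65)² - 4(13)(-9750) = 4225 + 507000 = 511225
√Δ = 715
n = [-(65) + √Δ] / (2·13) = (-65 + 715) / 26 = 650 / 26 = 25
(The negative root is discarded since n must be a positive integer.)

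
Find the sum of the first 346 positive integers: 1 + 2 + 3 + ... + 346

Formula: ∑k = n(n+1)/2
= 346×347/2
= 120062/2
= 60031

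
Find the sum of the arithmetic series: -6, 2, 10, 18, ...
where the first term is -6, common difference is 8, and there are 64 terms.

Sₙ = n/2 × (first + last)
Last term = a + (n-1)d = -6 + (64-1)×8 = 498
S_64 = 64/2 × (-6 + 498)
S_64 = 64/2 × 492 = 15744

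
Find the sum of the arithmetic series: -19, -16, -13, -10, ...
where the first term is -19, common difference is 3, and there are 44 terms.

Sₙ = n/2 × (first + last)
Last term = a + (n-1)d = -19 + (44-1)×3 = 110
S_44 = 44/2 × (-19 + 110)
S_44 = 44/2 × 91 = 2002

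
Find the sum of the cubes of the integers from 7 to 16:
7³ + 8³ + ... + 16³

Use ∑_{k=1}^{n} k³ = [n(n+1)/2]², then subtract the first 6 terms.
∑_{k=1}^{16} k³ = [16×17/2]² = 136² = 18496
∑_{k=1}^{6} k³ = [6×7/2]² = 21² = 441
∑_{k=7}^{16} k³ = 18496 - 441 = 18055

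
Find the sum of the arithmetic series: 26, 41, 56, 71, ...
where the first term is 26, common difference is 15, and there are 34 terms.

Sₙ = n/2 × (first + last)
Last term = a + (n-1)d = 26 + (34-1)×15 = 521
S_34 = 34/2 × (26 + 521)
S_34 = 34/2 × 547 = 9299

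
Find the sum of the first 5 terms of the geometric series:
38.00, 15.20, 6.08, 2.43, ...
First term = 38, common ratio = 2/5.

Sₙ = a(1 - rⁿ) / (1 - r)
S_5 = 38(1 - (2/5)^5) / (1 - (2/5))
S_5 = 38(1 - (32/3125)) / (3/5)
S_5 = 39178/625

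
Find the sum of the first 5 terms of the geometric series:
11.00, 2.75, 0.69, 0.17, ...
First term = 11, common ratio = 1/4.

Sₙ = a(1 - rⁿ) / (1 - r)
S_5 = 11(1 - (1/4)^5) / (1 - (1/4))
S_5 = 11(1 - (1/1024)) / (3/4)
S_5 = 3751/256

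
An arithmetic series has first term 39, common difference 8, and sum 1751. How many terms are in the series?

Using S = n/2 × [2a + (n-1)d]
1751 = n/2 × [2(39) + (n-1)(8)]
1751 = n/2 × [78 + 8n - 8]
3502 = n × [70 + 8n]
8n² + (70)n - 3502 = 0
Discriminant: Δ = (70)² - 4(8)(-3502) = 4900 + 112064 = 116964
√Δ = 342
n = [-(70) + √Δ] / (2·8) = (-70 + 342) / 16 = 272 / 16 = 17
(The negative root is discarded since n must be a positive integer.)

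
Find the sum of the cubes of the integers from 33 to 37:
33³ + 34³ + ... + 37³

Use ∑_{k=1}^{n} k³ = [n(n+1)/2]², then subtract the first 32 terms.
∑_{k=1}^{37} k³ = [37×38/2]² = 703² = 494209
∑_{k=1}^{32} k³ = [32×33/2]² = 528² = 278784
∑_{k=33}^{37} k³ = 494209 - 278784 = 215425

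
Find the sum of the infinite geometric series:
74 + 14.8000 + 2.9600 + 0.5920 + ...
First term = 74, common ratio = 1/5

For |r| < 1, S = a / (1 - r)
S = 74 / (1 - (1/5))
S = 74 / (4/5)
S = 185/2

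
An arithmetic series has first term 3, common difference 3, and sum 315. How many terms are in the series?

Using S = n/2 × [2a + (n-1)d]
315 = n/2 × [2(3) + (n-1)(3)]
315 = n/2 × [6 + 3n - 3]
630 = n × [3 + 3n]
3n² + (3)n - 630 = 0
Discriminant: Δ = (3)² - 4(3)(-630) = 9 + 7560 = 7569
√Δ = 87
n = [-(3) + √Δ] / (2·3) = (-3 + 87) / 6 = 84 / 6 = 14
(The negative root is discarded since n must be a positive integer.)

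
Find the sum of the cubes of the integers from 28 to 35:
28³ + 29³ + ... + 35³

Use ∑_{k=1}^{n} k³ = [n(n+1)/2]², then subtract the first 27 terms.
∑_{k=1}^{35} k³ = [35×36/2]² = 630² = 396900
∑_{k=1}^{27} k³ = [27×28/2]² = 378² = 142884
∑_{k=28}^{35} k³ = 396900 - 142884 = 254016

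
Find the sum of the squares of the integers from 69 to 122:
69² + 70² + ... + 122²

Use ∑_{k=1}^{n} k² = n(n+1)(2n+1)/6, then subtract the first 68 terms.
∑_{k=1}^{122} k² = 122×123×245/6 = 612745
∑_{k=1}^{68} k² = 68×69×137/6 = 107134
∑_{k=69}^{122} k² = 612745 - 107134 = 505611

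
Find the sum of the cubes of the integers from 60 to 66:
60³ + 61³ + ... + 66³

Use ∑_{k=1}^{n} k³ = [n(n+1)/2]², then subtract the first 59 terms.
∑_{k=1}^{66} k³ = [66×67/2]² = 2211² = 4888521
∑_{k=1}^{59} k³ = [59×60/2]² = 1770² = 3132900
∑_{k=60}^{66} k³ = 4888521 - 3132900 = 1755621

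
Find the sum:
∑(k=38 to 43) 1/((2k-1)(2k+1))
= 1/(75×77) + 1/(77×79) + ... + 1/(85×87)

Partial fractions: 1/((2k-1)(2k+1)) = (1/2)[1/(2k-1) - 1/(2k+1)]
The series telescopes:
= (1/2)[1/75 - 1/87]
= 2/2175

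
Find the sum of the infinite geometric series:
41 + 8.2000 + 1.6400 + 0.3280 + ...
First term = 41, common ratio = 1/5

For |r| < 1, S = a / (1 - r)
S = 41 / (1 - (1/5))
S = 41 / (4/5)
S = 205/4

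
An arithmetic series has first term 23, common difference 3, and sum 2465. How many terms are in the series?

Using S = n/2 × [2a + (n-1)d]
2465 = n/2 × [2(23) + (n-1)(3)]
2465 = n/2 × [46 + 3n - 3]
4930 = n × [43 + 3n]
3n² + (43)n - 4930 = 0
Discriminant: Δ = (43)² - 4(3)(-4930) = 1849 + 59160 = 61009
√Δ = 247
n = [-(43) + √Δ] / (2·3) = (-43 + 247) / 6 = 204 / 6 = 34
(The negative root is discarded since n must be a positive integer.)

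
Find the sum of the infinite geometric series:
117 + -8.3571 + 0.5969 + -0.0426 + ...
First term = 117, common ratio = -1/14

For |r| < 1, S = a / (1 - r)
S = 117 / (1 - (-1/14))
S = 117 / (15/14)
S = 546/5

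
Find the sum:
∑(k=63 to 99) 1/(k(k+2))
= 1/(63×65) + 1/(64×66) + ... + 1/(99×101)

Partial fractions: 1/(k(k+2)) = (1/2)[1/k - 1/(k+2)]
Telescoping leaves the first two and last two terms:
= (1/2)[1/63 + 1/64 - 1/100 - 1/101]
= 118067/20361600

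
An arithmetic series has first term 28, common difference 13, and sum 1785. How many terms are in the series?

Using S = n/2 × [2a + (n-1)d]
1785 = n/2 × [2(28) + (n-1)(13)]
1785 = n/2 × [56 + 13n - 13]
3570 = n × [43 + 13n]
13n² + (43)n - 3570 = 0
Discriminant: Δ = (43)² - 4(13)(-3570) = 1849 + 185640 = 187489
√Δ = 433
n = [-(43) + √Δ] / (2·13) = (-43 + 433) / 26 = 390 / 26 = 15
(The negative root is discarded since n must be a positive integer.)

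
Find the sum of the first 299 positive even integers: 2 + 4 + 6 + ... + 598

Sum of first n even numbers = n(n+1)
= 299×300
= 89700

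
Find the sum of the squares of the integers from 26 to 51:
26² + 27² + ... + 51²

Use ∑_{k=1}^{n} k² = n(n+1)(2n+1)/6, then subtract the first 25 terms.
∑_{k=1}^{51} k² = 51×52×103/6 = 45526
∑_{k=1}^{25} k² = 25×26×51/6 = 5525
∑_{k=26}^{51} k² = 45526 - 5525 = 40001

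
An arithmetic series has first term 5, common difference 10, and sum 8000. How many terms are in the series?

Using S = n/2 × [2a + (n-1)d]
8000 = n/2 × [2(5) + (n-1)(10)]
8000 = n/2 × [10 + 10n - 10]
16000 = n × [0 + 10n]
10n² + (0)n - 16000 = 0
Discriminant: Δ = (0)² - 4(10)(-16000) = 0 + 640000 = 640000
√Δ = 800
n = [-(0) + √Δ] / (2·10) = (0 + 800) / 20 = 800 / 20 = 40
(The negative root is discarded since n must be a positive integer.)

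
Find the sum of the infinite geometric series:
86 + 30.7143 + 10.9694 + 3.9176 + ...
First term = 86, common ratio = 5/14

For |r| < 1, S = a / (1 - r)
S = 86 / (1 - (5/14))
S = 86 / (9/14)
S = 1204/9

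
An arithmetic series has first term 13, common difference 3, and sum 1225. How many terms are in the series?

Using S = n/2 × [2a + (n-1)d]
1225 = n/2 × [2(13) + (n-1)(3)]
1225 = n/2 × [26 + 3n - 3]
2450 = n × [23 + 3n]
3n² + (23)n - 2450 = 0
Discriminant: Δ = (23)² - 4(3)(-2450) = 529 + 29400 = 29929
√Δ = 173
n = [-(23) + √Δ] / (2·3) = (-23 + 173) / 6 = 150 / 6 = 25
(The negative root is discarded since n must be a positive integer.)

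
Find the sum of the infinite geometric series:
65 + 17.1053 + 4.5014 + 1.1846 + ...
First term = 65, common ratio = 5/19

For |r| < 1, S = a / (1 - r)
S = 65 / (1 - (5/19))
S = 65 / (14/19)
S = 1235/14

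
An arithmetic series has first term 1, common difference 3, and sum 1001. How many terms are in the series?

Using S = n/2 × [2a + (n-1)d]
1001 = n/2 × [2(1) + (n-1)(3)]
1001 = n/2 × [2 + 3n - 3]
2002 = n × [-1 + 3n]
3n² + (-1)n - 2002 = 0
Discriminant: Δ = (-1)² - 4(3)(-2002) = 1 + 24024 = 24025
√Δ = 155
n = [-(-1) + √Δ] / (2·3) = (1 + 155) / 6 = 156 / 6 = 26
(The negative root is discarded since n must be a positive integer.)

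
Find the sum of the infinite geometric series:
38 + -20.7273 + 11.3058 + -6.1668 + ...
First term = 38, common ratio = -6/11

For |r| < 1, S = a / (1 - r)
S = 38 / (1 - (-6/11))
S = 38 / (17/11)
S = 418/17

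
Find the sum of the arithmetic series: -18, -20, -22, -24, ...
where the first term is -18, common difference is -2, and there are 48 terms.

Sₙ = n/2 × (first + last)
Last term = a + (n-1)d = -18 + (48-1)×(-2) = -112
S_48 = 48/2 × (-18 + (-112))
S_48 = 48/2 × (-130) = -3120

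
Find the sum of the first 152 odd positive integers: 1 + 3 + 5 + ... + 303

Sum of first n odd numbers = n²
= 152²
= 23104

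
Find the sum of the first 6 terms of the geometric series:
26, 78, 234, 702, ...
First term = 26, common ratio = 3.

Sₙ = a(1 - rⁿ) / (1 - r)
S_6 = 26(1 - 3^6) / (1 - 3)
S_6 = 26(1 - 729) / (-2)
S_6 = 9464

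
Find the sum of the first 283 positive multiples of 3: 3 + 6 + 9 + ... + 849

Factor out 3: = 3(1 + 2 + ... + 283) = 3 × n(n+1)/2
= 3 × 283×284/2
= 3 × 40186
= 120558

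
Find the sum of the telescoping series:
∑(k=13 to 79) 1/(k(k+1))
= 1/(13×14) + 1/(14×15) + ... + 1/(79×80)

Partial fractions: 1/(k(k+1)) = 1/k - 1/(k+1)
The series telescopes:
= (1/13 - 1/14) + (1/14 - 1/15) + ... + (1/79 - 1/80)
= 1/13 - 1/80
= 67/1040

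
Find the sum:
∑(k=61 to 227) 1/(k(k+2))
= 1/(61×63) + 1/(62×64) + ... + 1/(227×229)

Partial fractions: 1/(k(k+2)) = (1/2)[1/k - 1/(k+2)]
Telescoping leaves the first two and last two terms:
= (1/2)[1/61 + 1/62 - 1/228 - 1/229]
= 2346851/197465784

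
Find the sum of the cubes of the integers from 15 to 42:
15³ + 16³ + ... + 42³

Use ∑_{k=1}^{n} k³ = [n(n+1)/2]², then subtract the first 14 terms.
∑_{k=1}^{42} k³ = [42×43/2]² = 903² = 815409
∑_{k=1}^{14} k³ = [14×15/2]² = 105² = 11025
∑_{k=15}^{42} k³ = 815409 - 11025 = 804384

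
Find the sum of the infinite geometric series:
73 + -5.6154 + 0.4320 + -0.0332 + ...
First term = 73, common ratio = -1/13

For |r| < 1, S = a / (1 - r)
S = 73 / (1 - (-1/13))
S = 73 / (14/13)
S = 949/14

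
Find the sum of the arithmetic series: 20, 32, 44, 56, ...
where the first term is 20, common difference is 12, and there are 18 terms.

Sₙ = n/2 × (first + last)
Last term = a + (n-1)d = 20 + (18-1)×12 = 224
S_18 = 18/2 × (20 + 224)
S_18 = 18/2 × 244 = 2196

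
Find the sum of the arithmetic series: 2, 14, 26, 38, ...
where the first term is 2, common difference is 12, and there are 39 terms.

Sₙ = n/2 × (first + last)
Last term = a + (n-1)d = 2 + (39-1)×12 = 458
S_39 = 39/2 × (2 + 458)
S_39 = 39/2 × 460 = 8970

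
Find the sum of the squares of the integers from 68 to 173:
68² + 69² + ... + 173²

Use ∑_{k=1}^{n} k² = n(n+1)(2n+1)/6, then subtract the first 67 terms.
∑_{k=1}^{173} k² = 173×174×347/6 = 1740899
∑_{k=1}^{67} k² = 67×68×135/6 = 102510
∑_{k=68}^{173} k² = 1740899 - 102510 = 1638389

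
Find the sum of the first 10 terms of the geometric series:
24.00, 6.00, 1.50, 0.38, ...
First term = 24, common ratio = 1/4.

Sₙ = a(1 - rⁿ) / (1 - r)
S_10 = 24(1 - (1/4)^10) / (1 - (1/4))
S_10 = 24(1 - (1/1048576)) / (3/4)
S_10 = 1048575/32768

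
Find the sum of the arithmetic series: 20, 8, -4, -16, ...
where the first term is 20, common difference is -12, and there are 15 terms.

Sₙ = n/2 × (first + last)
Last term = a + (n-1)d = 20 + (15-1)×(-12) = -148
S_15 = 15/2 × (20 + (-148))
S_15 = 15/2 × (-128) = -960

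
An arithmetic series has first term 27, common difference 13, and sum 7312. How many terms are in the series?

Using S = n/2 × [2a + (n-1)d]
7312 = n/2 × [2(27) + (n-1)(13)]
7312 = n/2 × [54 + 13n - 13]
14624 = n × [41 + 13n]
13n² + (41)n - 14624 = 0
Discriminant: Δ = (41)² - 4(13)(-14624) = 1681 + 760448 = 762129
√Δ = 873
n = [-(41) + √Δ] / (2·13) = (-41 + 873) / 26 = 832 / 26 = 32
(The negative root is discarded since n must be a positive integer.)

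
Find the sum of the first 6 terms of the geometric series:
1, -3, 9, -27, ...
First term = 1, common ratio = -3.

Sₙ = a(1 - rⁿ) / (1 - r)
S_6 = 1(1 - (-3)^6) / (1 - (-3))
S_6 = 1(1 - 729) / (4)
S_6 = -182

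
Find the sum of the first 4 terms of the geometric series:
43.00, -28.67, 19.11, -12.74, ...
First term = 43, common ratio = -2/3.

Sₙ = a(1 - rⁿ) / (1 - r)
S_4 = 43(1 - (-2/3)^4) / (1 - (-2/3))
S_4 = 43(1 - (16/81)) / (5/3)
S_4 = 559/27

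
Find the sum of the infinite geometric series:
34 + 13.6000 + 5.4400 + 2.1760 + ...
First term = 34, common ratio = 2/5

For |r| < 1, S = a / (1 - r)
S = 34 / (1 - (2/5))
S = 34 / (3/5)
S = 170/3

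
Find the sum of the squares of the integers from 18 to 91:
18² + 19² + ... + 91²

Use ∑_{k=1}^{n} k² = n(n+1)(2n+1)/6, then subtract the first 17 terms.
∑_{k=1}^{91} k² = 91×92×183/6 = 255346
∑_{k=1}^{17} k² = 17×18×35/6 = 1785
∑_{k=18}^{91} k² = 255346 - 1785 = 253561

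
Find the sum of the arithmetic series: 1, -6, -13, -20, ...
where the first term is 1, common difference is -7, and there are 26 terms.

Sₙ = n/2 × (first + last)
Last term = a + (n-1)d = 1 + (26-1)×(-7) = -174
S_26 = 26/2 × (1 + (-174))
S_26 = 26/2 × (-173) = -2249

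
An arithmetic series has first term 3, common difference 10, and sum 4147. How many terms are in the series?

Using S = n/2 × [2a + (n-1)d]
4147 = n/2 × [2(3) + (n-1)(10)]
4147 = n/2 × [6 + 10n - 10]
8294 = n × [-4 + 10n]
10n² + (-4)n - 8294 = 0
Discriminant: Δ = (-4)² - 4(10)(-8294) = 16 + 331760 = 331776
√Δ = 576
n = [-(-4) + √Δ] / (2·10) = (4 + 576) / 20 = 580 / 20 = 29
(The negative root is discarded since n must be a positive integer.)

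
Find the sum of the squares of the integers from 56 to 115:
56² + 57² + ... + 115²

Use ∑_{k=1}^{n} k² = n(n+1)(2n+1)/6, then subtract the first 55 terms.
∑_{k=1}^{115} k² = 115×116×231/6 = 513590
∑_{k=1}^{55} k² = 55×56×111/6 = 56980
∑_{k=56}^{115} k² = 513590 - 56980 = 456610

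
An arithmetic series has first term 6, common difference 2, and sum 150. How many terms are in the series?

Using S = n/2 × [2a + (n-1)d]
150 = n/2 × [2(6) + (n-1)(2)]
150 = n/2 × [12 + 2n - 2]
300 = n × [10 + 2n]
2n² + (10)n - 300 = 0
Discriminant: Δ = (10)² - 4(2)(-300) = 100 + 2400 = 2500
√Δ = 50
n = [-(10) + √Δ] / (2·2) = (-10 + 50) / 4 = 40 / 4 = 10
(The negative root is discarded since n must be a positive integer.)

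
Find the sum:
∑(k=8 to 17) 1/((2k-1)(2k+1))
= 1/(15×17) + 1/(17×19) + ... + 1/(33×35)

Partial fractions: 1/((2k-1)(2k+1)) = (1/2)[1/(2k-1) - 1/(2k+1)]
The series telescopes:
= (1/2)[1/15 - 1/35]
= 2/105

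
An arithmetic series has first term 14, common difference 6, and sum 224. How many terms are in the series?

Using S = n/2 × [2a + (n-1)d]
224 = n/2 × [2(14) + (n-1)(6)]
224 = n/2 × [28 + 6n - 6]
448 = n × [22 + 6n]
6n² + (22)n - 448 = 0
Discriminant: Δ = (22)² - 4(6)(-448) = 484 + 10752 = 11236
√Δ = 106
n = [-(22) + √Δ] / (2·6) = (-22 + 106) / 12 = 84 / 12 = 7
(The negative root is discarded since n must be a positive integer.)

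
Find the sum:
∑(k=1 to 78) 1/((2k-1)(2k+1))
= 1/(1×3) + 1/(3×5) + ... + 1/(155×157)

Partial fractions: 1/((2k-1)(2k+1)) = (1/2)[1/(2k-1) - 1/(2k+1)]
The series telescopes:
= (1/2)[1/1 - 1/157]
= 78/157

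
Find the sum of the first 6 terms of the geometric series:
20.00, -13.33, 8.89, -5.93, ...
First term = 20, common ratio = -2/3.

Sₙ = a(1 - rⁿ) / (1 - r)
S_6 = 20(1 - (-2/3)^6) / (1 - (-2/3))
S_6 = 20(1 - (64/729)) / (5/3)
S_6 = 2660/243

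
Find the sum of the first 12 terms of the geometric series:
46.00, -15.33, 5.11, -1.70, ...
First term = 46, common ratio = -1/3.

Sₙ = a(1 - rⁿ) / (1 - r)
S_12 = 46(1 - (-1/3)^12) / (1 - (-1/3))
S_12 = 46(1 - (1/531441)) / (4/3)
S_12 = 6111560/177147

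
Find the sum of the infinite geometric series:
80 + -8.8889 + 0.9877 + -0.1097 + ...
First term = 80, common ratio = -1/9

For |r| < 1, S = a / (1 - r)
S = 80 / (1 - (-1/9))
S = 80 / (10/9)
S = 72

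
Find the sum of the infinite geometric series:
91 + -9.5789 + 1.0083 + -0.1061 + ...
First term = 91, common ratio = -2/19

For |r| < 1, S = a / (1 - r)
S = 91 / (1 - (-2/19))
S = 91 / (21/19)
S = 247/3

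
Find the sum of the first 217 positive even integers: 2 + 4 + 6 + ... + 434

Sum of first n even numbers = n(n+1)
= 217×218
= 47306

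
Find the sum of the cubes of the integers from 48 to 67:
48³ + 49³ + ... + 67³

Use ∑_{k=1}^{n} k³ = [n(n+1)/2]², then subtract the first 47 terms.
∑_{k=1}^{67} k³ = [67×68/2]² = 2278² = 5189284
∑_{k=1}^{47} k³ = [47×48/2]² = 1128² = 1272384
∑_{k=48}^{67} k³ = 5189284 - 1272384 = 3916900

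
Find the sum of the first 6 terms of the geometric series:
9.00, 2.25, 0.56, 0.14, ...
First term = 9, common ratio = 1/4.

Sₙ = a(1 - rⁿ) / (1 - r)
S_6 = 9(1 - (1/4)^6) / (1 - (1/4))
S_6 = 9(1 - (1/4096)) / (3/4)
S_6 = 12285/1024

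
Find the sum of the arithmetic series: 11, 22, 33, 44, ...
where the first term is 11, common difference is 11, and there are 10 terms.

Sₙ = n/2 × (first + last)
Last term = a + (n-1)d = 11 + (10-1)×11 = 110
S_10 = 10/2 × (11 + 110)
S_10 = 10/2 × 121 = 605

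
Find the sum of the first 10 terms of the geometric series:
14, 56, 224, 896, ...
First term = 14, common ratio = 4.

Sₙ = a(1 - rⁿ) / (1 - r)
S_10 = 14(1 - 4^10) / (1 - 4)
S_10 = 14(1 - 1048576) / (-3)
S_10 = 4893350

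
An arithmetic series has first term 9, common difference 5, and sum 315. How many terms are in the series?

Using S = n/2 × [2a + (n-1)d]
315 = n/2 × [2(9) + (n-1)(5)]
315 = n/2 × [18 + 5n - 5]
630 = n × [13 + 5n]
5n² + (13)n - 630 = 0
Discriminant: Δ = (13)² - 4(5)(-630) = 169 + 12600 = 12769
√Δ = 113
n = [-(13) + √Δ] / (2·5) = (-13 + 113) / 10 = 100 / 10 = 10
(The negative root is discarded since n must be a positive integer.)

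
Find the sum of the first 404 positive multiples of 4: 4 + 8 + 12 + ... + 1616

Factor out 4: = 4(1 + 2 + ... + 404) = 4 × n(n+1)/2
= 4 × 404×405/2
= 4 × 81810
= 327240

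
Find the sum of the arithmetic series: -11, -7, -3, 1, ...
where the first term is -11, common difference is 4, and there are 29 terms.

Sₙ = n/2 × (first + last)
Last term = a + (n-1)d = -11 + (29-1)×4 = 101
S_29 = 29/2 × (-11 + 101)
S_29 = 29/2 × 90 = 1305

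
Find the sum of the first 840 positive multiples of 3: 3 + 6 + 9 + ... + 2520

Factor out 3: = 3(1 + 2 + ... + 840) = 3 × n(n+1)/2
= 3 × 840×841/2
= 3 × 353220
= 1059660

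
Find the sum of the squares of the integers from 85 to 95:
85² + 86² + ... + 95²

Use ∑_{k=1}^{n} k² = n(n+1)(2n+1)/6, then subtract the first 84 terms.
∑_{k=1}^{95} k² = 95×96×191/6 = 290320
∑_{k=1}^{84} k² = 84×85×169/6 = 201110
∑_{k=85}^{95} k² = 290320 - 201110 = 89210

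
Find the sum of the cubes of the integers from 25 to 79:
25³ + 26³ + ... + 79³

Use ∑_{k=1}^{n} k³ = [n(n+1)/2]², then subtract the first 24 terms.
∑_{k=1}^{79} k³ = [79×80/2]² = 3160² = 9985600
∑_{k=1}^{24} k³ = [24×25/2]² = 300² = 90000
∑_{k=25}^{79} k³ = 9985600 - 90000 = 9895600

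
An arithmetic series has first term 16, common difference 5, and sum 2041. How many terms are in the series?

Using S = n/2 × [2a + (n-1)d]
2041 = n/2 × [2(16) + (n-1)(5)]
2041 = n/2 × [32 + 5n - 5]
4082 = n × [27 + 5n]
5n² + (27)n - 4082 = 0
Discriminant: Δ = (27)² - 4(5)(-4082) = 729 + 81640 = 82369
√Δ = 287
n = [-(27) + √Δ] / (2·5) = (-27 + 287) / 10 = 260 / 10 = 26
(The negative root is discarded since n must be a positive integer.)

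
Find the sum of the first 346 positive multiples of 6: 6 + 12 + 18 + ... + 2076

Factor out 6: = 6(1 + 2 + ... + 346) = 6 × n(n+1)/2
= 6 × 346×347/2
= 6 × 60031
= 360186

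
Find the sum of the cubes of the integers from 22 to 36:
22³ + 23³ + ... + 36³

Use ∑_{k=1}^{n} k³ = [n(n+1)/2]², then subtract the first 21 terms.
∑_{k=1}^{36} k³ = [36×37/2]² = 666² = 443556
∑_{k=1}^{21} k³ = [21×22/2]² = 231² = 53361
∑_{k=22}^{36} k³ = 443556 - 53361 = 390195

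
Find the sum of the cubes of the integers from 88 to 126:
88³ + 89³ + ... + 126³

Use ∑_{k=1}^{n} k³ = [n(n+1)/2]², then subtract the first 87 terms.
∑_{k=1}^{126} k³ = [126×127/2]² = 8001² = 64016001
∑_{k=1}^{87} k³ = [87×88/2]² = 3828² = 14653584
∑_{k=88}^{126} k³ = 64016001 - 14653584 = 49362417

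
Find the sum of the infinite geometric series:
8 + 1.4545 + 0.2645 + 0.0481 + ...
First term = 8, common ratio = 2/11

For |r| < 1, S = a / (1 - r)
S = 8 / (1 - (2/11))
S = 8 / (9/11)
S = 88/9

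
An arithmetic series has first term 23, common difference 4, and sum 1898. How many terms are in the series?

Using S = n/2 × [2a + (n-1)d]
1898 = n/2 × [2(23) + (n-1)(4)]
1898 = n/2 × [46 + 4n - 4]
3796 = n × [42 + 4n]
4n² + (42)n - 3796 = 0
Discriminant: Δ = (42)² - 4(4)(-3796) = 1764 + 60736 = 62500
√Δ = 250
n = [-(42) + √Δ] / (2·4) = (-42 + 250) / 8 = 208 / 8 = 26
(The negative root is discarded since n must be a positive integer.)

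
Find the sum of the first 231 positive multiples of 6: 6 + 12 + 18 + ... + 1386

Factor out 6: = 6(1 + 2 + ... + 231) = 6 × n(n+1)/2
= 6 × 231×232/2
= 6 × 26796
= 160776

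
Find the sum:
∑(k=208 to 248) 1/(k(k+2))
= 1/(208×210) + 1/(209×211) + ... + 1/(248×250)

Partial fractions: 1/(k(k+2)) = (1/2)[1/k - 1/(k+2)]
Telescoping leaves the first two and last two terms:
= (1/2)[1/208 + 1/209 - 1/249 - 1/250]
= 2132861/2706132000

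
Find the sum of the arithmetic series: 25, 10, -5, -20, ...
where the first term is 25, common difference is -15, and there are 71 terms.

Sₙ = n/2 × (first + last)
Last term = a + (n-1)d = 25 + (71-1)×(-15) = -1025
S_71 = 71/2 × (25 + (-1025))
S_71 = 71/2 × (-1000) = -35500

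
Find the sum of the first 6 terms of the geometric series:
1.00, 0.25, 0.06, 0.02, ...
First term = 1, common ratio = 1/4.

Sₙ = a(1 - rⁿ) / (1 - r)
S_6 = 1(1 - (1/4)^6) / (1 - (1/4))
S_6 = 1(1 - (1/4096)) / (3/4)
S_6 = 1365/1024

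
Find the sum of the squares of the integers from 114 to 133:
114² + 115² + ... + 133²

Use ∑_{k=1}^{n} k² = n(n+1)(2n+1)/6, then subtract the first 113 terms.
∑_{k=1}^{133} k² = 133×134×267/6 = 793079
∑_{k=1}^{113} k² = 113×114×227/6 = 487369
∑_{k=114}^{133} k² = 793079 - 487369 = 305710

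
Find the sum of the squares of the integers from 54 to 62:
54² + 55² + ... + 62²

Use ∑_{k=1}^{n} k² = n(n+1)(2n+1)/6, then subtract the first 53 terms.
∑_{k=1}^{62} k² = 62×63×125/6 = 81375
∑_{k=1}^{53} k² = 53×54×107/6 = 51039
∑_{k=54}^{62} k² = 81375 - 51039 = 30336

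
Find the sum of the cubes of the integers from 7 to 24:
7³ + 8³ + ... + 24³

Use ∑_{k=1}^{n} k³ = [n(n+1)/2]², then subtract the first 6 terms.
∑_{k=1}^{24} k³ = [24×25/2]² = 300² = 90000
∑_{k=1}^{6} k³ = [6×7/2]² = 21² = 441
∑_{k=7}^{24} k³ = 90000 - 441 = 89559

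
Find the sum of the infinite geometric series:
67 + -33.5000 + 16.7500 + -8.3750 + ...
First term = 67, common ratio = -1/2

For |r| < 1, S = a / (1 - r)
S = 67 / (1 - (-1/2))
S = 67 / (3/2)
S = 134/3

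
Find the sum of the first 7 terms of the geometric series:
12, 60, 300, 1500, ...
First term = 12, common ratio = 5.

Sₙ = a(1 - rⁿ) / (1 - r)
S_7 = 12(1 - 5^7) / (1 - 5)
S_7 = 12(1 - 78125) / (-4)
S_7 = 234372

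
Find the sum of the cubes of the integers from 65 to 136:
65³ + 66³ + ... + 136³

Use ∑_{k=1}^{n} k³ = [n(n+1)/2]², then subtract the first 64 terms.
∑_{k=1}^{136} k³ = [136×137/2]² = 9316² = 86787856
∑_{k=1}^{64} k³ = [64×65/2]² = 2080² = 4326400
∑_{k=65}^{136} k³ = 86787856 - 4326400 = 82461456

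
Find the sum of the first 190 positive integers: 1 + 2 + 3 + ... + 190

Formula: ∑k = n(n+1)/2
= 190×191/2
= 36290/2
= 18145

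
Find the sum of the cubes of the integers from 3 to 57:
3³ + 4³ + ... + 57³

Use ∑_{k=1}^{n} k³ = [n(n+1)/2]², then subtract the first 2 terms.
∑_{k=1}^{57} k³ = [57×58/2]² = 1653² = 2732409
∑_{k=1}^{2} k³ = [2×3/2]² = 3² = 9
∑_{k=3}^{57} k³ = 2732409 - 9 = 2732400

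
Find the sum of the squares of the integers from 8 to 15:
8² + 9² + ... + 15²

Use ∑_{k=1}^{n} k² = n(n+1)(2n+1)/6, then subtract the first 7 terms.
∑_{k=1}^{15} k² = 15×16×31/6 = 1240
∑_{k=1}^{7} k² = 7×8×15/6 = 140
∑_{k=8}^{15} k² = 1240 - 140 = 1100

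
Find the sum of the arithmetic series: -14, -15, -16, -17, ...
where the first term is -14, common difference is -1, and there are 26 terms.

Sₙ = n/2 × (first + last)
Last term = a + (n-1)d = -14 + (26-1)×(-1) = -39
S_26 = 26/2 × (-14 + (-39))
S_26 = 26/2 × (-53) = -689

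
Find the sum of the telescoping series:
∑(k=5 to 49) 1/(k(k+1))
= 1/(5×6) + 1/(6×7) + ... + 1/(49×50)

Partial fractions: 1/(k(k+1)) = 1/k - 1/(k+1)
The series telescopes:
= (1/5 - 1/6) + (1/6 - 1/7) + ... + (1/49 - 1/50)
= 1/5 - 1/50
= 9/50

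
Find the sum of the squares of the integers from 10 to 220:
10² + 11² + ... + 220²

Use ∑_{k=1}^{n} k² = n(n+1)(2n+1)/6, then subtract the first 9 terms.
∑_{k=1}^{220} k² = 220×221×441/6 = 3573570
∑_{k=1}^{9} k² = 9×10×19/6 = 285
∑_{k=10}^{220} k² = 3573570 - 285 = 3573285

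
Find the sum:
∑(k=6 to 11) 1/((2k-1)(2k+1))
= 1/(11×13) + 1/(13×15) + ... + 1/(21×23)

Partial fractions: 1/((2k-1)(2k+1)) = (1/2)[1/(2k-1) - 1/(2k+1)]
The series telescopes:
= (1/2)[1/11 - 1/23]
= 6/253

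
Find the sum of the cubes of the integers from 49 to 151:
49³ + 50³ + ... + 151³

Use ∑_{k=1}^{n} k³ = [n(n+1)/2]², then subtract the first 48 terms.
∑_{k=1}^{151} k³ = [151×152/2]² = 11476² = 131698576
∑_{k=1}^{48} k³ = [48×49/2]² = 1176² = 1382976
∑_{k=49}^{151} k³ = 131698576 - 1382976 = 130315600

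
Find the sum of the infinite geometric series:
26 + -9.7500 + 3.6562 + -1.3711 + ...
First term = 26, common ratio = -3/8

For |r| < 1, S = a / (1 - r)
S = 26 / (1 - (-3/8))
S = 26 / (11/8)
S = 208/11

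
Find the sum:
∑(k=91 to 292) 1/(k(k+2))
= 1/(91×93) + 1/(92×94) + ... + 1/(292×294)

Partial fractions: 1/(k(k+2)) = (1/2)[1/k - 1/(k+2)]
Telescoping leaves the first two and last two terms:
= (1/2)[1/91 + 1/92 - 1/293 - 1/294]
= 774973/103025832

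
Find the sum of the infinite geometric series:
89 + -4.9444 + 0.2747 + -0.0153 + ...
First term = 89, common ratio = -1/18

For |r| < 1, S = a / (1 - r)
S = 89 / (1 - (-1/18))
S = 89 / (19/18)
S = 1602/19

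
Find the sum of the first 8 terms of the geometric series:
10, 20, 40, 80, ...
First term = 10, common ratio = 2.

Sₙ = a(1 - rⁿ) / (1 - r)
S_8 = 10(1 - 2^8) / (1 - 2)
S_8 = 10(1 - 256) / (-1)
S_8 = 2550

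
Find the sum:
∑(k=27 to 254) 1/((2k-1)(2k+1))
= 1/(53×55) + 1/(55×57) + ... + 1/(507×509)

Partial fractions: 1/((2k-1)(2k+1)) = (1/2)[1/(2k-1) - 1/(2k+1)]
The series telescopes:
= (1/2)[1/53 - 1/509]
= 228/26977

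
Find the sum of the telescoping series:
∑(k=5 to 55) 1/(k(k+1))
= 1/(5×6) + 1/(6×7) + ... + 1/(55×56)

Partial fractions: 1/(k(k+1)) = 1/k - 1/(k+1)
The series telescopes:
= (1/5 - 1/6) + (1/6 - 1/7) + ... + (1/55 - 1/56)
= 1/5 - 1/56
= 51/280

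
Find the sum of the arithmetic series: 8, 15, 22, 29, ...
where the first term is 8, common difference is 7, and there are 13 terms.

Sₙ = n/2 × (first + last)
Last term = a + (n-1)d = 8 + (13-1)×7 = 92
S_13 = 13/2 × (8 + 92)
S_13 = 13/2 × 100 = 650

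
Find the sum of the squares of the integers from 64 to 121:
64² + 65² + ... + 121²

Use ∑_{k=1}^{n} k² = n(n+1)(2n+1)/6, then subtract the first 63 terms.
∑_{k=1}^{121} k² = 121×122×243/6 = 597861
∑_{k=1}^{63} k² = 63×64×127/6 = 85344
∑_{k=64}^{121} k² = 597861 - 85344 = 512517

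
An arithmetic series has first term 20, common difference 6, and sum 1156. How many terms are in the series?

Using S = n/2 × [2a + (n-1)d]
1156 = n/2 × [2(20) + (n-1)(6)]
1156 = n/2 × [40 + 6n - 6]
2312 = n × [34 + 6n]
6n² + (34)n - 2312 = 0
Discriminant: Δ = (34)² - 4(6)(-2312) = 1156 + 55488 = 56644
√Δ = 238
n = [-(34) + √Δ] / (2·6) = (-34 + 238) / 12 = 204 / 12 = 17
(The negative root is discarded since n must be a positive integer.)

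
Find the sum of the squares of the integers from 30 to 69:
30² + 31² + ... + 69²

Use ∑_{k=1}^{n} k² = n(n+1)(2n+1)/6, then subtract the first 29 terms.
∑_{k=1}^{69} k² = 69×70×139/6 = 111895
∑_{k=1}^{29} k² = 29×30×59/6 = 8555
∑_{k=30}^{69} k² = 111895 - 8555 = 103340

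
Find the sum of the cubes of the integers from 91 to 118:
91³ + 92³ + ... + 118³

Use ∑_{k=1}^{n} k³ = [n(n+1)/2]², then subtract the first 90 terms.
∑_{k=1}^{118} k³ = [118×119/2]² = 7021² = 49294441
∑_{k=1}^{90} k³ = [90×91/2]² = 4095² = 16769025
∑_{k=91}^{118} k³ = 49294441 - 16769025 = 32525416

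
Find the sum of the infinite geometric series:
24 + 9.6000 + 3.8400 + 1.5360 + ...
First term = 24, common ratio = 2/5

For |r| < 1, S = a / (1 - r)
S = 24 / (1 - (2/5))
S = 24 / (3/5)
S = 40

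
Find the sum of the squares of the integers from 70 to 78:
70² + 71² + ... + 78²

Use ∑_{k=1}^{n} k² = n(n+1)(2n+1)/6, then subtract the first 69 terms.
∑_{k=1}^{78} k² = 78×79×157/6 = 161239
∑_{k=1}^{69} k² = 69×70×139/6 = 111895
∑_{k=70}^{78} k² = 161239 - 111895 = 49344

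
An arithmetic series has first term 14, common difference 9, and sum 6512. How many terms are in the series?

Using S = n/2 × [2a + (n-1)d]
6512 = n/2 × [2(14) + (n-1)(9)]
6512 = n/2 × [28 + 9n - 9]
13024 = n × [19 + 9n]
9n² + (19)n - 13024 = 0
Discriminant: Δ = (19)² - 4(9)(-13024) = 361 + 468864 = 469225
√Δ = 685
n = [-(19) + √Δ] / (2·9) = (-19 + 685) / 18 = 666 / 18 = 37
(The negative root is discarded since n must be a positive integer.)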